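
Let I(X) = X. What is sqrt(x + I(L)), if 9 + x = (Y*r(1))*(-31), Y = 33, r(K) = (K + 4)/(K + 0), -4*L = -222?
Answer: I*sqrt(20274)/2 ≈ 71.193*I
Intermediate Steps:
L = 111/2 (L = -1/4*(-222) = 111/2 ≈ 55.500)
r(K) = (4 + K)/K
x = -5124 (x = -9 + (33*((4 + 1)/1))*(-31) = -9 + (33*(1*5))*(-31) = -9 + (33*5)*(-31) = -9 + 165*(-31) = -9 - 5115 = -5124)
sqrt(x + I(L)) = sqrt(-5124 + 111/2) = sqrt(-10137/2) = I*sqrt(20274)/2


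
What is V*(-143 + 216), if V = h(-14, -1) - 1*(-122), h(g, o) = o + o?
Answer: 8760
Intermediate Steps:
h(g, o) = 2*o
V = 120 (V = 2*(-1) - 1*(-122) = -2 + 122 = 120)
V*(-143 + 216) = 120*(-143 + 216) = 120*73 = 8760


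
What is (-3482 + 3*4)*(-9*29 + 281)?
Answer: -69400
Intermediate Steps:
(-3482 + 3*4)*(-9*29 + 281) = (-3482 + 12)*(-261 + 281) = -3470*20 = -69400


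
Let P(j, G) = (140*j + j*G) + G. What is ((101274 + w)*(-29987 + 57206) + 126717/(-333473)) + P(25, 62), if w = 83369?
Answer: 1675969580015700/333473 ≈ 5.0258e+9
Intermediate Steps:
P(j, G) = G + 140*j + G*j (P(j, G) = (140*j + G*j) + G = G + 140*j + G*j)
((101274 + w)*(-29987 + 57206) + 126717/(-333473)) + P(25, 62) = ((101274 + 83369)*(-29987 + 57206) + 126717/(-333473)) + (62 + 140*25 + 62*25) = (184643*27219 + 126717*(-1/333473)) + (62 + 3500 + 1550) = (5025797817 - 126717/333473) + 5112 = 1675967875301724/333473 + 5112 = 1675969580015700/333473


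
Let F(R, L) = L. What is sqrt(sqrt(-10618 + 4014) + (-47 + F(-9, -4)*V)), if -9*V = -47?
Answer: sqrt(-611 + 18*I*sqrt(1651))/3 ≈ 4.359 + 9.3215*I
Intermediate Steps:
V = 47/9 (V = -1/9*(-47) = 47/9 ≈ 5.2222)
sqrt(sqrt(-10618 + 4014) + (-47 + F(-9, -4)*V)) = sqrt(sqrt(-10618 + 4014) + (-47 - 4*47/9)) = sqrt(sqrt(-6604) + (-47 - 188/9)) = sqrt(2*I*sqrt(1651) - 611/9) = sqrt(-611/9 + 2*I*sqrt(1651))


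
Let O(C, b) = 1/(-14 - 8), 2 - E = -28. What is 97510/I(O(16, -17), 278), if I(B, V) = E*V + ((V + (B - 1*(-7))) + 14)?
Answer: 306460/27151 ≈ 11.287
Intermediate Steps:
E = 30 (E = 2 - 1*(-28) = 2 + 28 = 30)
O(C, b) = -1/22 (O(C, b) = 1/(-22) = -1/22)
I(B, V) = 21 + B + 31*V (I(B, V) = 30*V + ((V + (B - 1*(-7))) + 14) = 30*V + ((V + (B + 7)) + 14) = 30*V + ((V + (7 + B)) + 14) = 30*V + ((7 + B + V) + 14) = 30*V + (21 + B + V) = 21 + B + 31*V)
97510/I(O(16, -17), 278) = 97510/(21 - 1/22 + 31*278) = 97510/(21 - 1/22 + 8618) = 97510/(190057/22) = 97510*(22/190057) = 306460/27151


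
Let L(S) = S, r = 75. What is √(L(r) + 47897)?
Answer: 2*√11993 ≈ 219.03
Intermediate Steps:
√(L(r) + 47897) = √(75 + 47897) = √47972 = 2*√11993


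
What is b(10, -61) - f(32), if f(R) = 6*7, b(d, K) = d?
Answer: -32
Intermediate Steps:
f(R) = 42
b(10, -61) - f(32) = 10 - 1*42 = 10 - 42 = -32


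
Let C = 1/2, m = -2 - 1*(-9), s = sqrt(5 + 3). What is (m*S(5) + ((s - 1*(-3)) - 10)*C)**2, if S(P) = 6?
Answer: 5937/4 + 77*sqrt(2) ≈ 1593.1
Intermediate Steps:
s = 2*sqrt(2) (s = sqrt(8) = 2*sqrt(2) ≈ 2.8284)
m = 7 (m = -2 + 9 = 7)
C = 1/2 ≈ 0.50000
(m*S(5) + ((s - 1*(-3)) - 10)*C)**2 = (7*6 + ((2*sqrt(2) - 1*(-3)) - 10)*(1/2))**2 = (42 + ((2*sqrt(2) + 3) - 10)*(1/2))**2 = (42 + ((3 + 2*sqrt(2)) - 10)*(1/2))**2 = (42 + (-7 + 2*sqrt(2))*(1/2))**2 = (42 + (-7/2 + sqrt(2)))**2 = (77/2 + sqrt(2))**2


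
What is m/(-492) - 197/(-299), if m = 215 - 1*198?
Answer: 91841/147108 ≈ 0.62431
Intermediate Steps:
m = 17 (m = 215 - 198 = 17)
m/(-492) - 197/(-299) = 17/(-492) - 197/(-299) = 17*(-1/492) - 197*(-1/299) = -17/492 + 197/299 = 91841/147108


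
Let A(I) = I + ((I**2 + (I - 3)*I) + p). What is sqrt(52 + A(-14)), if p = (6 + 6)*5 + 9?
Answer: sqrt(541) ≈ 23.259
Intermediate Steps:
p = 69 (p = 12*5 + 9 = 60 + 9 = 69)
A(I) = 69 + I + I**2 + I*(-3 + I) (A(I) = I + ((I**2 + (I - 3)*I) + 69) = I + ((I**2 + (-3 + I)*I) + 69) = I + ((I**2 + I*(-3 + I)) + 69) = I + (69 + I**2 + I*(-3 + I)) = 69 + I + I**2 + I*(-3 + I))
sqrt(52 + A(-14)) = sqrt(52 + (69 - 2*(-14) + 2*(-14)**2)) = sqrt(52 + (69 + 28 + 2*196)) = sqrt(52 + (69 + 28 + 392)) = sqrt(52 + 489) = sqrt(541)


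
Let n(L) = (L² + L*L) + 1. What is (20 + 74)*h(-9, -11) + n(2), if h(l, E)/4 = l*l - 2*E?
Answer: 38737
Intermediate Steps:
h(l, E) = -8*E + 4*l² (h(l, E) = 4*(l*l - 2*E) = 4*(l² - 2*E) = -8*E + 4*l²)
n(L) = 1 + 2*L² (n(L) = (L² + L²) + 1 = 2*L² + 1 = 1 + 2*L²)
(20 + 74)*h(-9, -11) + n(2) = (20 + 74)*(-8*(-11) + 4*(-9)²) + (1 + 2*2²) = 94*(88 + 4*81) + (1 + 2*4) = 94*(88 + 324) + (1 + 8) = 94*412 + 9 = 38728 + 9 = 38737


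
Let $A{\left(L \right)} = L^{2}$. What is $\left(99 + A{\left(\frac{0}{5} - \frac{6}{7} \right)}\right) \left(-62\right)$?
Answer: $- \frac{302994}{49} \approx -6183.5$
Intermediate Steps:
$\left(99 + A{\left(\frac{0}{5} - \frac{6}{7} \right)}\right) \left(-62\right) = \left(99 + \left(\frac{0}{5} - \frac{6}{7}\right)^{2}\right) \left(-62\right) = \left(99 + \left(0 \cdot \frac{1}{5} - \frac{6}{7}\right)^{2}\right) \left(-62\right) = \left(99 + \left(0 - \frac{6}{7}\right)^{2}\right) \left(-62\right) = \left(99 + \left(- \frac{6}{7}\right)^{2}\right) \left(-62\right) = \left(99 + \frac{36}{49}\right) \left(-62\right) = \frac{4887}{49} \left(-62\right) = - \frac{302994}{49}$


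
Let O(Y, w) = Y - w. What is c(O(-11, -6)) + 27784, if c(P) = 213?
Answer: 27997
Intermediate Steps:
c(O(-11, -6)) + 27784 = 213 + 27784 = 27997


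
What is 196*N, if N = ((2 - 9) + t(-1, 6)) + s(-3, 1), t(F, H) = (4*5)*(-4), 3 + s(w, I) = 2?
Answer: -17248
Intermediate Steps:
s(w, I) = -1 (s(w, I) = -3 + 2 = -1)
t(F, H) = -80 (t(F, H) = 20*(-4) = -80)
N = -88 (N = ((2 - 9) - 80) - 1 = (-7 - 80) - 1 = -87 - 1 = -88)
196*N = 196*(-88) = -17248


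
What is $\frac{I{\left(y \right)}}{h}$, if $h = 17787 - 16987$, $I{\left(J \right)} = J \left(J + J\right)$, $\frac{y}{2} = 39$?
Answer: $\frac{1521}{100} \approx 15.21$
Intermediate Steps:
$y = 78$ ($y = 2 \cdot 39 = 78$)
$I{\left(J \right)} = 2 J^{2}$ ($I{\left(J \right)} = J 2 J = 2 J^{2}$)
$h = 800$ ($h = 17787 - 16987 = 800$)
$\frac{I{\left(y \right)}}{h} = \frac{2 \cdot 78^{2}}{800} = 2 \cdot 6084 \cdot \frac{1}{800} = 12168 \cdot \frac{1}{800} = \frac{1521}{100}$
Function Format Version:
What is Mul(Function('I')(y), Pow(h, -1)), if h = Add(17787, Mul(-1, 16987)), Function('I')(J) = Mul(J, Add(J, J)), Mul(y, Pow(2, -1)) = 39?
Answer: Rational(1521, 100) ≈ 15.210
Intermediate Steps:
y = 78 (y = Mul(2, 39) = 78)
Function('I')(J) = Mul(2, Pow(J, 2)) (Function('I')(J) = Mul(J, Mul(2, J)) = Mul(2, Pow(J, 2)))
h = 800 (h = Add(17787, -16987) = 800)
Mul(Function('I')(y), Pow(h, -1)) = Mul(Mul(2, Pow(78, 2)), Pow(800, -1)) = Mul(Mul(2, 6084), Rational(1, 800)) = Mul(12168, Rational(1, 800)) = Rational(1521, 100)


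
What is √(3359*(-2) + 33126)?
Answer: 2*√6602 ≈ 162.51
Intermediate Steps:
√(3359*(-2) + 33126) = √(-6718 + 33126) = √26408 = 2*√6602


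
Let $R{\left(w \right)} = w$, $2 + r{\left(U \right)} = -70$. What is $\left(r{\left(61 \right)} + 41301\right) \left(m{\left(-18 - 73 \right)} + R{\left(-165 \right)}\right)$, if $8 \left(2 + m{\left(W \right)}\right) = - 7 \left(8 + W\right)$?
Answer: $- \frac{31127895}{8} \approx -3.891 \cdot 10^{6}$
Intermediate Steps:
$r{\left(U \right)} = -72$ ($r{\left(U \right)} = -2 - 70 = -72$)
$m{\left(W \right)} = -9 - \frac{7 W}{8}$ ($m{\left(W \right)} = -2 + \frac{\left(-7\right) \left(8 + W\right)}{8} = -2 + \frac{-56 - 7 W}{8} = -2 - \left(7 + \frac{7 W}{8}\right) = -9 - \frac{7 W}{8}$)
$\left(r{\left(61 \right)} + 41301\right) \left(m{\left(-18 - 73 \right)} + R{\left(-165 \right)}\right) = \left(-72 + 41301\right) \left(\left(-9 - \frac{7 \left(-18 - 73\right)}{8}\right) - 165\right) = 41229 \left(\left(-9 - \frac{7 \left(-18 - 73\right)}{8}\right) - 165\right) = 41229 \left(\left(-9 - - \frac{637}{8}\right) - 165\right) = 41229 \left(\left(-9 + \frac{637}{8}\right) - 165\right) = 41229 \left(\frac{565}{8} - 165\right) = 41229 \left(- \frac{755}{8}\right) = - \frac{31127895}{8}$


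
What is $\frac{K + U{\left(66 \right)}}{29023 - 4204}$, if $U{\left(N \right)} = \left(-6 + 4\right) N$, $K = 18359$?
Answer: $\frac{18227}{24819} \approx 0.7344$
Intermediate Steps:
$U{\left(N \right)} = - 2 N$
$\frac{K + U{\left(66 \right)}}{29023 - 4204} = \frac{18359 - 132}{29023 - 4204} = \frac{18359 - 132}{24819} = 18227 \cdot \frac{1}{24819} = \frac{18227}{24819}$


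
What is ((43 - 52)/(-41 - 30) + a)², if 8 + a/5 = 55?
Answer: 278689636/5041 ≈ 55285.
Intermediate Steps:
a = 235 (a = -40 + 5*55 = -40 + 275 = 235)
((43 - 52)/(-41 - 30) + a)² = ((43 - 52)/(-41 - 30) + 235)² = (-9/(-71) + 235)² = (-9*(-1/71) + 235)² = (9/71 + 235)² = (16694/71)² = 278689636/5041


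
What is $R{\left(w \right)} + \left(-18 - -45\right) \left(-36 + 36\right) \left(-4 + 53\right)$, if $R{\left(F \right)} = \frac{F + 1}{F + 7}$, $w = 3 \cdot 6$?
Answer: $\frac{19}{25} \approx 0.76$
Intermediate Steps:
$w = 18$
$R{\left(F \right)} = \frac{1 + F}{7 + F}$
$R{\left(w \right)} + \left(-18 - -45\right) \left(-36 + 36\right) \left(-4 + 53\right) = \frac{1 + 18}{7 + 18} + \left(-18 - -45\right) \left(-36 + 36\right) \left(-4 + 53\right) = \frac{1}{25} \cdot 19 + \left(-18 + 45\right) 0 \cdot 49 = \frac{1}{25} \cdot 19 + 27 \cdot 0 = \frac{19}{25} + 0 = \frac{19}{25}$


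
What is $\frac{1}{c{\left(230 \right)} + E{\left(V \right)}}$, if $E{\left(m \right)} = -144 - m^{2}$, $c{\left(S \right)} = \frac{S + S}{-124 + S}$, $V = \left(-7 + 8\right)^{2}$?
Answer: $- \frac{53}{7455} \approx -0.0071093$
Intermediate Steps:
$V = 1$ ($V = 1^{2} = 1$)
$c{\left(S \right)} = \frac{2 S}{-124 + S}$
$\frac{1}{c{\left(230 \right)} + E{\left(V \right)}} = \frac{1}{2 \cdot 230 \frac{1}{-124 + 230} - 145} = \frac{1}{2 \cdot 230 \cdot \frac{1}{106} - 145} = \frac{1}{\frac{230}{53} - 145} = \frac{1}{- \frac{7455}{53}} = - \frac{53}{7455}$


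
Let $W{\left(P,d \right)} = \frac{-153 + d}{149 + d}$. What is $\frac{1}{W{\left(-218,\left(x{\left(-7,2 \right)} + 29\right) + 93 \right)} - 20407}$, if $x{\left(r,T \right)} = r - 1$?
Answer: $- \frac{263}{5367080} \approx -4.9002 \cdot 10^{-5}$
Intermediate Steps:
$x{\left(r,T \right)} = -1 + r$
$W{\left(P,d \right)} = \frac{-153 + d}{149 + d}$
$\frac{1}{W{\left(-218,\left(x{\left(-7,2 \right)} + 29\right) + 93 \right)} - 20407} = \frac{1}{\frac{-153 + \left(\left(\left(-1 - 7\right) + 29\right) + 93\right)}{149 + \left(\left(\left(-1 - 7\right) + 29\right) + 93\right)} - 20407} = \frac{1}{\frac{-153 + \left(\left(-8 + 29\right) + 93\right)}{149 + \left(\left(-8 + 29\right) + 93\right)} - 20407} = \frac{1}{\frac{-153 + \left(21 + 93\right)}{149 + \left(21 + 93\right)} - 20407} = \frac{1}{\frac{-153 + 114}{149 + 114} - 20407} = \frac{1}{\frac{1}{263} \left(-39\right) - 20407} = \frac{1}{- \frac{39}{263} - 20407} = \frac{1}{- \frac{5367080}{263}} = - \frac{263}{5367080}$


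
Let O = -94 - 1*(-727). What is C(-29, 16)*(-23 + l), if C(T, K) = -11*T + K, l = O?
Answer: 204350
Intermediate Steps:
O = 633 (O = -94 + 727 = 633)
l = 633
C(T, K) = K - 11*T
C(-29, 16)*(-23 + l) = (16 - 11*(-29))*(-23 + 633) = (16 + 319)*610 = 335*610 = 204350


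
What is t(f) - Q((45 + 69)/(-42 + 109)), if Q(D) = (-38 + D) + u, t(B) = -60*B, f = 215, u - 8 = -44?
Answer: -859456/67 ≈ -12828.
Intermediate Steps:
u = -36 (u = 8 - 44 = -36)
Q(D) = -74 + D (Q(D) = (-38 + D) - 36 = -74 + D)
t(f) - Q((45 + 69)/(-42 + 109)) = -60*215 - (-74 + (45 + 69)/(-42 + 109)) = -12900 - (-74 + 114/67) = -12900 - 1*(-4844/67) = -12900 + 4844/67 = -859456/67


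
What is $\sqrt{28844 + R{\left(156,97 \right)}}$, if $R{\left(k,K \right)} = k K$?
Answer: $2 \sqrt{10994} \approx 209.7$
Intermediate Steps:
$R{\left(k,K \right)} = K k$
$\sqrt{28844 + R{\left(156,97 \right)}} = \sqrt{28844 + 97 \cdot 156} = \sqrt{28844 + 15132} = \sqrt{43976} = 2 \sqrt{10994}$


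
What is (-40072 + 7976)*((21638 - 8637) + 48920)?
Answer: -1987416416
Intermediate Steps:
(-40072 + 7976)*((21638 - 8637) + 48920) = -32096*(13001 + 48920) = -32096*61921 = -1987416416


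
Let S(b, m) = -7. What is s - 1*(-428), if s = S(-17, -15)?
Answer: 421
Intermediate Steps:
s = -7
s - 1*(-428) = -7 - 1*(-428) = -7 + 428 = 421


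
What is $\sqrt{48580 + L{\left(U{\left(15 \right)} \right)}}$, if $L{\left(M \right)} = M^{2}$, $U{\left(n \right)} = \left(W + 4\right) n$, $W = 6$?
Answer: $2 \sqrt{17770} \approx 266.61$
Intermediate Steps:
$U{\left(n \right)} = 10 n$ ($U{\left(n \right)} = \left(6 + 4\right) n = 10 n$)
$\sqrt{48580 + L{\left(U{\left(15 \right)} \right)}} = \sqrt{48580 + \left(10 \cdot 15\right)^{2}} = \sqrt{48580 + 150^{2}} = \sqrt{48580 + 22500} = \sqrt{71080} = 2 \sqrt{17770}$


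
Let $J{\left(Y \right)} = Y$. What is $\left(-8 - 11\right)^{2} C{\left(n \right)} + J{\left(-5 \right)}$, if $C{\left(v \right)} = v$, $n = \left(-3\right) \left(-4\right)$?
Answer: $4327$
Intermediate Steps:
$n = 12$
$\left(-8 - 11\right)^{2} C{\left(n \right)} + J{\left(-5 \right)} = \left(-8 - 11\right)^{2} \cdot 12 - 5 = \left(-19\right)^{2} \cdot 12 - 5 = 361 \cdot 12 - 5 = 4332 - 5 = 4327$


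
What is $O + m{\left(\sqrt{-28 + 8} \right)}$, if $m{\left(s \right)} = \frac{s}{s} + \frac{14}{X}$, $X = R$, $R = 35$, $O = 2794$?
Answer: $\frac{13977}{5} \approx 2795.4$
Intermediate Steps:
$X = 35$
$m{\left(s \right)} = \frac{7}{5}$ ($m{\left(s \right)} = \frac{s}{s} + \frac{14}{35} = 1 + 14 \cdot \frac{1}{35} = 1 + \frac{2}{5} = \frac{7}{5}$)
$O + m{\left(\sqrt{-28 + 8} \right)} = 2794 + \frac{7}{5} = \frac{13977}{5}$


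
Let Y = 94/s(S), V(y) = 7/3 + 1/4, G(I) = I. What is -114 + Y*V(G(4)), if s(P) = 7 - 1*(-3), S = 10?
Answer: -5383/60 ≈ -89.717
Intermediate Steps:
s(P) = 10 (s(P) = 7 + 3 = 10)
V(y) = 31/12 (V(y) = 7*(1/3) + 1*(1/4) = 7/3 + 1/4 = 31/12)
Y = 47/5 (Y = 94/10 = 94*(1/10) = 47/5 ≈ 9.4000)
-114 + Y*V(G(4)) = -114 + (47/5)*(31/12) = -114 + 1457/60 = -5383/60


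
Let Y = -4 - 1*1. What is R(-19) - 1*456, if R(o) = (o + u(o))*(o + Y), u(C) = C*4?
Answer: 1824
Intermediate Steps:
u(C) = 4*C
Y = -5 (Y = -4 - 1 = -5)
R(o) = 5*o*(-5 + o) (R(o) = (o + 4*o)*(o - 5) = (5*o)*(-5 + o) = 5*o*(-5 + o))
R(-19) - 1*456 = 5*(-19)*(-5 - 19) - 1*456 = 5*(-19)*(-24) - 456 = 2280 - 456 = 1824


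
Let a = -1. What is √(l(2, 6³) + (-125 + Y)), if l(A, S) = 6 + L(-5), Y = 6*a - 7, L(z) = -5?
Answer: I*√137 ≈ 11.705*I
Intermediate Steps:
Y = -13 (Y = 6*(-1) - 7 = -6 - 7 = -13)
l(A, S) = 1 (l(A, S) = 6 - 5 = 1)
√(l(2, 6³) + (-125 + Y)) = √(1 + (-125 - 13)) = √(1 - 138) = √(-137) = I*√137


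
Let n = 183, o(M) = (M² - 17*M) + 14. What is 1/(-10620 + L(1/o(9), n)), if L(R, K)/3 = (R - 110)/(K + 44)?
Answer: -13166/139842063 ≈ -9.4149e-5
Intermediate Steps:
o(M) = 14 + M² - 17*M
L(R, K) = 3*(-110 + R)/(44 + K) (L(R, K) = 3*((R - 110)/(K + 44)) = 3*((-110 + R)/(44 + K)) = 3*(-110 + R)/(44 + K))
1/(-10620 + L(1/o(9), n)) = 1/(-10620 + 3*(-110 + 1/(14 + 9² - 17*9))/(44 + 183)) = 1/(-10620 + 3*(-110 + 1/(14 + 81 - 153))/227) = 1/(-10620 + 3*(1/227)*(-110 + 1/(-58))) = 1/(-10620 + 3*(1/227)*(-110 - 1/58)) = 1/(-10620 + 3*(1/227)*(-6381/58)) = 1/(-10620 - 19143/13166) = 1/(-139842063/13166) = -13166/139842063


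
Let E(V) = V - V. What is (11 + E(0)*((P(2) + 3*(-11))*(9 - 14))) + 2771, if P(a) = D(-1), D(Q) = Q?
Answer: 2782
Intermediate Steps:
P(a) = -1
E(V) = 0
(11 + E(0)*((P(2) + 3*(-11))*(9 - 14))) + 2771 = (11 + 0*((-1 + 3*(-11))*(9 - 14))) + 2771 = (11 + 0*((-1 - 33)*(-5))) + 2771 = (11 + 0*(-34*(-5))) + 2771 = (11 + 0*170) + 2771 = (11 + 0) + 2771 = 11 + 2771 = 2782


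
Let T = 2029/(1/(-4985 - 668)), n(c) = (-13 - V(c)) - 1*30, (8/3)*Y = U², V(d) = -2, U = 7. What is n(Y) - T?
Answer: 11469896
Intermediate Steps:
Y = 147/8 (Y = (3/8)*7² = (3/8)*49 = 147/8 ≈ 18.375)
n(c) = -41 (n(c) = (-13 - 1*(-2)) - 1*30 = (-13 + 2) - 30 = -11 - 30 = -41)
T = -11469937 (T = 2029/(1/(-5653)) = 2029/(-1/5653) = 2029*(-5653) = -11469937)
n(Y) - T = -41 - 1*(-11469937) = -41 + 11469937 = 11469896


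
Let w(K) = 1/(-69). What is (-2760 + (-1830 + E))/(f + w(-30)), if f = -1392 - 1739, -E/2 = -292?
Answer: 138207/108020 ≈ 1.2795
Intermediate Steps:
E = 584 (E = -2*(-292) = 584)
f = -3131
w(K) = -1/69
(-2760 + (-1830 + E))/(f + w(-30)) = (-2760 + (-1830 + 584))/(-3131 - 1/69) = (-2760 - 1246)/(-216040/69) = -4006*(-69/216040) = 138207/108020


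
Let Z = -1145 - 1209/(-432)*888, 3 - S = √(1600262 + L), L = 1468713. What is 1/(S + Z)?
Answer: -48354/45535619 - 180*√122759/45535619 ≈ -0.0024469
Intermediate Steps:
S = 3 - 5*√122759 (S = 3 - √(1600262 + 1468713) = 3 - √3068975 = 3 - 5*√122759 ≈ -1748.8)
Z = 8041/6 (Z = -1145 - 1209*(-1/432)*888 = -1145 + (403/144)*888 = -1145 + 14911/6 = 8041/6 ≈ 1340.2)
1/(S + Z) = 1/((3 - 5*√122759) + 8041/6) = 1/(8059/6 - 5*√122759)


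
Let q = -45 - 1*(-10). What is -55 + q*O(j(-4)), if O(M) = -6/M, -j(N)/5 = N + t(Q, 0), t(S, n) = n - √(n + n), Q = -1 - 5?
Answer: -89/2 ≈ -44.500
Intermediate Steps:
Q = -6
q = -35 (q = -45 + 10 = -35)
t(S, n) = n - √2*√n (t(S, n) = n - √(2*n) = n - √2*√n)
j(N) = -5*N (j(N) = -5*(N + (0 - √2*√0)) = -5*(N + (0 - 1*√2*0)) = -5*(N + (0 + 0)) = -5*(N + 0) = -5*N)
-55 + q*O(j(-4)) = -55 - (-210)/((-5*(-4))) = -55 - (-210)/20 = -55 - 35*(-3/10) = -55 + 21/2 = -89/2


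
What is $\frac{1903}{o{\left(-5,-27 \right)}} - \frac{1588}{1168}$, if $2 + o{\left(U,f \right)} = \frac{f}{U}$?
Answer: $\frac{2771631}{4964} \approx 558.35$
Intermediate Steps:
$o{\left(U,f \right)} = -2 + \frac{f}{U}$
$\frac{1903}{o{\left(-5,-27 \right)}} - \frac{1588}{1168} = \frac{1903}{-2 - \frac{27}{-5}} - \frac{1588}{1168} = \frac{1903}{-2 - - \frac{27}{5}} - \frac{397}{292} = \frac{1903}{-2 + \frac{27}{5}} - \frac{397}{292} = \frac{1903}{\frac{17}{5}} - \frac{397}{292} = 1903 \cdot \frac{5}{17} - \frac{397}{292} = \frac{9515}{17} - \frac{397}{292} = \frac{2771631}{4964}$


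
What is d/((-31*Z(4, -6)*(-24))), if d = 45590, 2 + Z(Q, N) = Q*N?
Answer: -22795/9672 ≈ -2.3568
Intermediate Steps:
Z(Q, N) = -2 + N*Q (Z(Q, N) = -2 + Q*N = -2 + N*Q)
d/((-31*Z(4, -6)*(-24))) = 45590/((-31*(-2 - 6*4)*(-24))) = 45590/((-31*(-2 - 24)*(-24))) = 45590/((-31*(-26)*(-24))) = 45590/((806*(-24))) = 45590/(-19344) = 45590*(-1/19344) = -22795/9672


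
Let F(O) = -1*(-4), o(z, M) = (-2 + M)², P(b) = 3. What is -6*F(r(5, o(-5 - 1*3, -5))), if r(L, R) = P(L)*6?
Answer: -24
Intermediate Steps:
r(L, R) = 18 (r(L, R) = 3*6 = 18)
F(O) = 4
-6*F(r(5, o(-5 - 1*3, -5))) = -6*4 = -24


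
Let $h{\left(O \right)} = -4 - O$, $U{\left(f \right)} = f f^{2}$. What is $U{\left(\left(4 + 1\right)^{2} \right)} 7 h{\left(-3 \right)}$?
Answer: $-109375$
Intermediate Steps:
$U{\left(f \right)} = f^{3}$
$U{\left(\left(4 + 1\right)^{2} \right)} 7 h{\left(-3 \right)} = \left(\left(4 + 1\right)^{2}\right)^{3} \cdot 7 \left(-4 - -3\right) = \left(5^{2}\right)^{3} \cdot 7 \left(-4 + 3\right) = 25^{3} \cdot 7 \left(-1\right) = 15625 \cdot 7 \left(-1\right) = 109375 \left(-1\right) = -109375$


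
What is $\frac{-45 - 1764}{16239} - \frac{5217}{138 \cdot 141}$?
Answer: $- \frac{283495}{746994} \approx -0.37951$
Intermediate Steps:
$\frac{-45 - 1764}{16239} - \frac{5217}{138 \cdot 141} = \left(-45 - 1764\right) \frac{1}{16239} - \frac{5217}{19458} = \left(-1809\right) \frac{1}{16239} - \frac{37}{138} = - \frac{603}{5413} - \frac{37}{138} = - \frac{283495}{746994}$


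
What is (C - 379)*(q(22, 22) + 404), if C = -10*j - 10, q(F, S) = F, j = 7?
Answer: -195534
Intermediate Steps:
C = -80 (C = -10*7 - 10 = -70 - 10 = -80)
(C - 379)*(q(22, 22) + 404) = (-80 - 379)*(22 + 404) = -459*426 = -195534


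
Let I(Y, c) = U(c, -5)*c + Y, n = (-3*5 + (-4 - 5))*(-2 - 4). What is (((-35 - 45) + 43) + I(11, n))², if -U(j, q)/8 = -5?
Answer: 32878756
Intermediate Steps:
n = 144 (n = (-15 - 9)*(-6) = -24*(-6) = 144)
U(j, q) = 40 (U(j, q) = -8*(-5) = 40)
I(Y, c) = Y + 40*c (I(Y, c) = 40*c + Y = Y + 40*c)
(((-35 - 45) + 43) + I(11, n))² = (((-35 - 45) + 43) + (11 + 40*144))² = ((-80 + 43) + (11 + 5760))² = (-37 + 5771)² = 5734² = 32878756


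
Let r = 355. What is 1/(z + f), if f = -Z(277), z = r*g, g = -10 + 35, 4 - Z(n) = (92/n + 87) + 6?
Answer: 277/2483120 ≈ 0.00011155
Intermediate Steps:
Z(n) = -89 - 92/n (Z(n) = 4 - ((92/n + 87) + 6) = 4 - ((87 + 92/n) + 6) = 4 - (93 + 92/n) = 4 + (-93 - 92/n) = -89 - 92/n)
g = 25
z = 8875 (z = 355*25 = 8875)
f = 24745/277 (f = -(-89 - 92/277) = -1*(-24745/277) = 24745/277 ≈ 89.332)
1/(z + f) = 1/(8875 + 24745/277) = 1/(2483120/277) = 277/2483120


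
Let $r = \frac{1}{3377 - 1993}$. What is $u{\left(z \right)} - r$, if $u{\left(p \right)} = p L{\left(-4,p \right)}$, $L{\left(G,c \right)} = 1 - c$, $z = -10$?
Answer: $- \frac{152241}{1384} \approx -110.0$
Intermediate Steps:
$u{\left(p \right)} = p \left(1 - p\right)$
$r = \frac{1}{1384} \approx 0.00072254$
$u{\left(z \right)} - r = - 10 \left(1 - -10\right) - \frac{1}{1384} = - 10 \left(1 + 10\right) - \frac{1}{1384} = \left(-10\right) 11 - \frac{1}{1384} = -110 - \frac{1}{1384} = - \frac{152241}{1384}$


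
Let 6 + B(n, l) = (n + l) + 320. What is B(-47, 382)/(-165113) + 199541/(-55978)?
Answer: -2537164835/710976578 ≈ -3.5686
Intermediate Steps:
B(n, l) = 314 + l + n (B(n, l) = -6 + ((n + l) + 320) = -6 + ((l + n) + 320) = -6 + (320 + l + n) = 314 + l + n)
B(-47, 382)/(-165113) + 199541/(-55978) = (314 + 382 - 47)/(-165113) + 199541/(-55978) = 649*(-1/165113) + 199541*(-1/55978) = -649/165113 - 199541/55978 = -2537164835/710976578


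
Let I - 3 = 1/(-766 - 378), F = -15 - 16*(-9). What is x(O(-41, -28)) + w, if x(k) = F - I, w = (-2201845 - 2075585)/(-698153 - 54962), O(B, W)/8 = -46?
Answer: 2062748029/15664792 ≈ 131.68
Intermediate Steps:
O(B, W) = -368 (O(B, W) = 8*(-46) = -368)
F = 129 (F = -15 + 144 = 129)
w = 855486/150623 (w = -4277430/(-753115) = -4277430*(-1/753115) = 855486/150623 ≈ 5.6796)
I = 3431/1144 (I = 3 + 1/(-766 - 378) = 3 + 1/(-1144) = 3 - 1/1144 = 3431/1144 ≈ 2.9991)
x(k) = 144145/1144 (x(k) = 129 - 1*3431/1144 = 129 - 3431/1144 = 144145/1144)
x(O(-41, -28)) + w = 144145/1144 + 855486/150623 = 2062748029/15664792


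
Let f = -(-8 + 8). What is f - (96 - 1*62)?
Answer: -34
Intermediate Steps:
f = 0 (f = -1*0 = 0)
f - (96 - 1*62) = 0 - (96 - 1*62) = 0 - (96 - 62) = 0 - 1*34 = 0 - 34 = -34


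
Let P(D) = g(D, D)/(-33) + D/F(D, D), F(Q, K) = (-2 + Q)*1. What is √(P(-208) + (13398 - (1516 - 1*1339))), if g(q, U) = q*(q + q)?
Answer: √1571174605/385 ≈ 102.96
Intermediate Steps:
g(q, U) = 2*q² (g(q, U) = q*(2*q) = 2*q²)
F(Q, K) = -2 + Q
P(D) = -2*D²/33 + D/(-2 + D) (P(D) = (2*D²)/(-33) + D/(-2 + D) = (2*D²)*(-1/33) + D/(-2 + D) = -2*D²/33 + D/(-2 + D))
√(P(-208) + (13398 - (1516 - 1*1339))) = √((1/33)*(-208)*(33 + 2*(-208)*(2 - 1*(-208)))/(-2 - 208) + (13398 - (1516 - 1*1339))) = √((1/33)*(-208)*(33 + 2*(-208)*(2 + 208))/(-210) + (13398 - (1516 - 1339))) = √((1/33)*(-208)*(-1/210)*(33 + 2*(-208)*210) + (13398 - 1*177)) = √((1/33)*(-208)*(-1/210)*(33 - 87360) + (13398 - 177)) = √((1/33)*(-208)*(-1/210)*(-87327) + 13221) = √(-1009112/385 + 13221) = √(4080973/385) = √1571174605/385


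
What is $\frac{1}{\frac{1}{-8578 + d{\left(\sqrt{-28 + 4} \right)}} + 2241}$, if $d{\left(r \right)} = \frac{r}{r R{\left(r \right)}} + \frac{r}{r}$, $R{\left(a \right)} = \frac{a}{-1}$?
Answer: $\frac{1318871979243}{2955591951715115} + \frac{2 i \sqrt{6}}{8866775855145345} \approx 0.00044623 + 5.5251 \cdot 10^{-16} i$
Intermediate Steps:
$R{\left(a \right)} = - a$ ($R{\left(a \right)} = a \left(-1\right) = - a$)
$d{\left(r \right)} = 1 - \frac{1}{r}$ ($d{\left(r \right)} = \frac{r}{r \left(- r\right)} + \frac{r}{r} = \frac{r}{\left(-1\right) r^{2}} + 1 = r \left(- \frac{1}{r^{2}}\right) + 1 = - \frac{1}{r} + 1 = 1 - \frac{1}{r}$)
$\frac{1}{\frac{1}{-8578 + d{\left(\sqrt{-28 + 4} \right)}} + 2241} = \frac{1}{\frac{1}{-8578 + \frac{-1 + \sqrt{-28 + 4}}{\sqrt{-28 + 4}}} + 2241} = \frac{1}{\frac{1}{-8578 + \frac{-1 + \sqrt{-24}}{\sqrt{-24}}} + 2241} = \frac{1}{\frac{1}{-8578 + \frac{-1 + 2 i \sqrt{6}}{2 i \sqrt{6}}} + 2241} = \frac{1}{\frac{1}{-8578 + - \frac{i \sqrt{6}}{12} \left(-1 + 2 i \sqrt{6}\right)} + 2241} = \frac{1}{\frac{1}{-8578 - \frac{i \sqrt{6} \left(-1 + 2 i \sqrt{6}\right)}{12}} + 2241} = \frac{1}{2241 + \frac{1}{-8578 - \frac{i \sqrt{6} \left(-1 + 2 i \sqrt{6}\right)}{12}}}$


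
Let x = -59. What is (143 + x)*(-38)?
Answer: -3192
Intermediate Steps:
(143 + x)*(-38) = (143 - 59)*(-38) = 84*(-38) = -3192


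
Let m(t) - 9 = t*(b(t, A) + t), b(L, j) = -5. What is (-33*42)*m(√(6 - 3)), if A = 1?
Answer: -16632 + 6930*√3 ≈ -4628.9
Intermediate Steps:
m(t) = 9 + t*(-5 + t)
(-33*42)*m(√(6 - 3)) = (-33*42)*(9 + (√(6 - 3))² - 5*√(6 - 3)) = -1386*(9 + (√3)² - 5*√3) = -1386*(9 + 3 - 5*√3) = -1386*(12 - 5*√3) = -16632 + 6930*√3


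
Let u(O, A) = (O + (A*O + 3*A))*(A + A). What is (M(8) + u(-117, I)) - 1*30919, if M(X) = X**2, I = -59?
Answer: -810717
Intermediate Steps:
u(O, A) = 2*A*(O + 3*A + A*O) (u(O, A) = (O + (3*A + A*O))*(2*A) = (O + 3*A + A*O)*(2*A) = 2*A*(O + 3*A + A*O))
(M(8) + u(-117, I)) - 1*30919 = (8**2 + 2*(-59)*(-117 + 3*(-59) - 59*(-117))) - 1*30919 = (64 + 2*(-59)*(-117 - 177 + 6903)) - 30919 = (64 + 2*(-59)*6609) - 30919 = (64 - 779862) - 30919 = -779798 - 30919 = -810717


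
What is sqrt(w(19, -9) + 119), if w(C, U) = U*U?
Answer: 10*sqrt(2) ≈ 14.142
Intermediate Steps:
w(C, U) = U**2
sqrt(w(19, -9) + 119) = sqrt((-9)**2 + 119) = sqrt(81 + 119) = sqrt(200) = 10*sqrt(2)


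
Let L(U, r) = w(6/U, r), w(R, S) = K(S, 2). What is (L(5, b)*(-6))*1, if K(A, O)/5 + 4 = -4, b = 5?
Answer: 240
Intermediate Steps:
K(A, O) = -40 (K(A, O) = -20 + 5*(-4) = -20 - 20 = -40)
w(R, S) = -40
L(U, r) = -40
(L(5, b)*(-6))*1 = -40*(-6)*1 = 240*1 = 240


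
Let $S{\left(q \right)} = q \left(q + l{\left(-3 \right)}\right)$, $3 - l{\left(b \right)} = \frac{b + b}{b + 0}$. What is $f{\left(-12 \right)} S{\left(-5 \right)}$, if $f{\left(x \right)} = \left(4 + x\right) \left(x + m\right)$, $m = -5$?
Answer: $2720$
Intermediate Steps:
$f{\left(x \right)} = \left(-5 + x\right) \left(4 + x\right)$ ($f{\left(x \right)} = \left(4 + x\right) \left(x - 5\right) = \left(4 + x\right) \left(-5 + x\right) = \left(-5 + x\right) \left(4 + x\right)$)
$l{\left(b \right)} = 1$ ($l{\left(b \right)} = 3 - \frac{b + b}{b + 0} = 3 - \frac{2 b}{b} = 3 - 2 = 1$)
$S{\left(q \right)} = q \left(1 + q\right)$ ($S{\left(q \right)} = q \left(q + 1\right) = q \left(1 + q\right)$)
$f{\left(-12 \right)} S{\left(-5 \right)} = \left(-20 + \left(-12\right)^{2} - -12\right) \left(- 5 \left(1 - 5\right)\right) = \left(-20 + 144 + 12\right) \left(\left(-5\right) \left(-4\right)\right) = 136 \cdot 20 = 2720$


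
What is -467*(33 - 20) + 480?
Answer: -5591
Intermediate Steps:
-467*(33 - 20) + 480 = -467*13 + 480 = -6071 + 480 = -5591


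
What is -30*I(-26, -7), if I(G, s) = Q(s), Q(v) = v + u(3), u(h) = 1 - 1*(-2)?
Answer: 120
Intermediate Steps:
u(h) = 3 (u(h) = 1 + 2 = 3)
Q(v) = 3 + v (Q(v) = v + 3 = 3 + v)
I(G, s) = 3 + s
-30*I(-26, -7) = -30*(3 - 7) = -30*(-4) = 120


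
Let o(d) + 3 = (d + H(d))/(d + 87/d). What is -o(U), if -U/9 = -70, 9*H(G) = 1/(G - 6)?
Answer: 247746997/123859944 ≈ 2.0002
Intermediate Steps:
H(G) = 1/(9*(-6 + G)) (H(G) = 1/(9*(G - 6)) = 1/(9*(-6 + G)))
U = 630 (U = -9*(-70) = 630)
o(d) = -3 + (d + 1/(9*(-6 + d)))/(d + 87/d)
-o(U) = -((1/9)*630 - (-6 + 630)*(261 + 2*630**2))/((-6 + 630)*(87 + 630**2)) = -(70 - 1*624*(261 + 2*396900))/(624*(87 + 396900)) = -(70 - 1*624*(261 + 793800))/(624*396987) = -(70 - 1*624*794061)/(624*396987) = -(70 - 495494064)/(624*396987) = -(-495493994)/(624*396987) = -1*(-247746997/123859944) = 247746997/123859944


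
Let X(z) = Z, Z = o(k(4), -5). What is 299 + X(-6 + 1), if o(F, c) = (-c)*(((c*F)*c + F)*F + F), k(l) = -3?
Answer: 1454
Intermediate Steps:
o(F, c) = -c*(F + F*(F + F*c**2)) (o(F, c) = (-c)*(((F*c)*c + F)*F + F) = (-c)*((F*c**2 + F)*F + F) = (-c)*((F + F*c**2)*F + F) = (-c)*(F*(F + F*c**2) + F) = (-c)*(F + F*(F + F*c**2)) = -c*(F + F*(F + F*c**2)))
Z = 1155 (Z = -1*(-3)*(-5)*(1 - 3 - 3*(-5)**2) = -1*(-3)*(-5)*(1 - 3 - 3*25) = -1*(-3)*(-5)*(1 - 3 - 75) = -1*(-3)*(-5)*(-77) = 1155)
X(z) = 1155
299 + X(-6 + 1) = 299 + 1155 = 1454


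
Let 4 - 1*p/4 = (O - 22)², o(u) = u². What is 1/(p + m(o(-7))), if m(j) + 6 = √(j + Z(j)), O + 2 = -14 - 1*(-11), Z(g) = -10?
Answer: -2906/8444797 - √39/8444797 ≈ -0.00034486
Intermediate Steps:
O = -5 (O = -2 + (-14 - 1*(-11)) = -2 + (-14 + 11) = -2 - 3 = -5)
p = -2900 (p = 16 - 4*(-5 - 22)² = 16 - 4*(-27)² = 16 - 4*729 = 16 - 2916 = -2900)
m(j) = -6 + √(-10 + j) (m(j) = -6 + √(j - 10) = -6 + √(-10 + j))
1/(p + m(o(-7))) = 1/(-2900 + (-6 + √(-10 + (-7)²))) = 1/(-2900 + (-6 + √(-10 + 49))) = 1/(-2900 + (-6 + √39)) = 1/(-2906 + √39)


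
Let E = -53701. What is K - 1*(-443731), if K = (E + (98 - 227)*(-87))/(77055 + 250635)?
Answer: 72703084456/163845 ≈ 4.4373e+5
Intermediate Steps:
K = -21239/163845 (K = (-53701 + (98 - 227)*(-87))/(77055 + 250635) = (-53701 - 129*(-87))/327690 = (-53701 + 11223)*(1/327690) = -42478*1/327690 = -21239/163845 ≈ -0.12963)
K - 1*(-443731) = -21239/163845 - 1*(-443731) = -21239/163845 + 443731 = 72703084456/163845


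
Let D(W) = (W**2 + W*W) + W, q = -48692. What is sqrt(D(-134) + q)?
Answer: I*sqrt(12914) ≈ 113.64*I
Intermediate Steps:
D(W) = W + 2*W**2 (D(W) = (W**2 + W**2) + W = 2*W**2 + W = W + 2*W**2)
sqrt(D(-134) + q) = sqrt(-134*(1 + 2*(-134)) - 48692) = sqrt(-134*(1 - 268) - 48692) = sqrt(-134*(-267) - 48692) = sqrt(35778 - 48692) = sqrt(-12914) = I*sqrt(12914)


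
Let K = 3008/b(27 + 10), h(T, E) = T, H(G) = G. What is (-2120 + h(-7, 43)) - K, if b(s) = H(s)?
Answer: -81707/37 ≈ -2208.3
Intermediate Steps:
b(s) = s
K = 3008/37 (K = 3008/(27 + 10) = 3008/37 ≈ 81.297)
(-2120 + h(-7, 43)) - K = (-2120 - 7) - 1*3008/37 = -2127 - 3008/37 = -81707/37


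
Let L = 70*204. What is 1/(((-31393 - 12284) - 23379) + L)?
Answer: -1/52776 ≈ -1.8948e-5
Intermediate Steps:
L = 14280
1/(((-31393 - 12284) - 23379) + L) = 1/(((-31393 - 12284) - 23379) + 14280) = 1/((-43677 - 23379) + 14280) = 1/(-67056 + 14280) = 1/(-52776) = -1/52776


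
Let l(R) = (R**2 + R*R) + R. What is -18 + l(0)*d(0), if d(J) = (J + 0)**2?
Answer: -18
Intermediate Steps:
d(J) = J**2
l(R) = R + 2*R**2 (l(R) = (R**2 + R**2) + R = 2*R**2 + R = R + 2*R**2)
-18 + l(0)*d(0) = -18 + (0*(1 + 2*0))*0**2 = -18 + (0*(1 + 0))*0 = -18 + (0*1)*0 = -18 + 0*0 = -18 + 0 = -18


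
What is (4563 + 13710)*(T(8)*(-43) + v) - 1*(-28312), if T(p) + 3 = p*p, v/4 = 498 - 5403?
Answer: -406418027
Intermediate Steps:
v = -19620 (v = 4*(498 - 5403) = 4*(-4905) = -19620)
T(p) = -3 + p**2 (T(p) = -3 + p*p = -3 + p**2)
(4563 + 13710)*(T(8)*(-43) + v) - 1*(-28312) = (4563 + 13710)*((-3 + 8**2)*(-43) - 19620) - 1*(-28312) = 18273*((-3 + 64)*(-43) - 19620) + 28312 = 18273*(61*(-43) - 19620) + 28312 = 18273*(-2623 - 19620) + 28312 = 18273*(-22243) + 28312 = -406446339 + 28312 = -406418027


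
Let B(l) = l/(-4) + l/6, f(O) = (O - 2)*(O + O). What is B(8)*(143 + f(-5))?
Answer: -142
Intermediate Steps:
f(O) = 2*O*(-2 + O) (f(O) = (-2 + O)*(2*O) = 2*O*(-2 + O))
B(l) = -l/12 (B(l) = l*(-1/4) + l*(1/6) = -l/4 + l/6 = -l/12)
B(8)*(143 + f(-5)) = (-1/12*8)*(143 + 2*(-5)*(-2 - 5)) = -2*(143 + 2*(-5)*(-7))/3 = -2*(143 + 70)/3 = -2/3*213 = -142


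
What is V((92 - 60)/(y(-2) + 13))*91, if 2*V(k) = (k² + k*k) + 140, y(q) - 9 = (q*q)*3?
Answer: 1864226/289 ≈ 6450.6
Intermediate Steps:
y(q) = 9 + 3*q² (y(q) = 9 + (q*q)*3 = 9 + q²*3 = 9 + 3*q²)
V(k) = 70 + k² (V(k) = ((k² + k*k) + 140)/2 = ((k² + k²) + 140)/2 = (2*k² + 140)/2 = (140 + 2*k²)/2 = 70 + k²)
V((92 - 60)/(y(-2) + 13))*91 = (70 + ((92 - 60)/((9 + 3*(-2)²) + 13))²)*91 = (70 + (32/((9 + 3*4) + 13))²)*91 = (70 + (32/((9 + 12) + 13))²)*91 = (70 + (32/(21 + 13))²)*91 = (70 + (32/34)²)*91 = (70 + (32*(1/34))²)*91 = (70 + (16/17)²)*91 = (70 + 256/289)*91 = (20486/289)*91 = 1864226/289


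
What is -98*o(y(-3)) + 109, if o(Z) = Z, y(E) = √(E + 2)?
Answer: 109 - 98*I ≈ 109.0 - 98.0*I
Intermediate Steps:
y(E) = √(2 + E)
-98*o(y(-3)) + 109 = -98*√(2 - 3) + 109 = -98*I + 109 = 109 - 98*I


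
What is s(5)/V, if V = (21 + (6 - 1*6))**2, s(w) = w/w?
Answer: 1/441 ≈ 0.0022676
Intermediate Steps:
s(w) = 1
V = 441 (V = (21 + (6 - 6))**2 = (21 + 0)**2 = 21**2 = 441)
s(5)/V = 1/441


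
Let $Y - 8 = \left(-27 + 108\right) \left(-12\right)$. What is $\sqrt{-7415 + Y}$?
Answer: $21 i \sqrt{19} \approx 91.537 i$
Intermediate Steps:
$Y = -964$ ($Y = 8 + \left(-27 + 108\right) \left(-12\right) = 8 + 81 \left(-12\right) = 8 - 972 = -964$)
$\sqrt{-7415 + Y} = \sqrt{-7415 - 964} = \sqrt{-8379} = 21 i \sqrt{19}$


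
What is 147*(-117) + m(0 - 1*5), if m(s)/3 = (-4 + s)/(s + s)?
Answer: -171963/10 ≈ -17196.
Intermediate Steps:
m(s) = 3*(-4 + s)/(2*s) (m(s) = 3*((-4 + s)/(s + s)) = 3*((-4 + s)/((2*s))) = 3*((-4 + s)*(1/(2*s))) = 3*((-4 + s)/(2*s)) = 3*(-4 + s)/(2*s))
147*(-117) + m(0 - 1*5) = 147*(-117) + (3/2 - 6/(0 - 1*5)) = -17199 + (3/2 - 6/(0 - 5)) = -17199 + (3/2 - 6/(-5)) = -17199 + (3/2 - 6*(-1/5)) = -17199 + (3/2 + 6/5) = -17199 + 27/10 = -171963/10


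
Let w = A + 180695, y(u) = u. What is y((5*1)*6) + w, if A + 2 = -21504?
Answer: 159219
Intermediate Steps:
A = -21506 (A = -2 - 21504 = -21506)
w = 159189 (w = -21506 + 180695 = 159189)
y((5*1)*6) + w = (5*1)*6 + 159189 = 5*6 + 159189 = 30 + 159189 = 159219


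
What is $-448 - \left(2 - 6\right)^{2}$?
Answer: $-464$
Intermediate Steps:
$-448 - \left(2 - 6\right)^{2} = -448 - \left(-4\right)^{2} = -448 - 16 = -464$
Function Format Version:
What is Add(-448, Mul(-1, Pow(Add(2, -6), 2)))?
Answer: -464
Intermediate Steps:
Add(-448, Mul(-1, Pow(Add(2, -6), 2))) = Add(-448, Mul(-1, Pow(-4, 2))) = Add(-448, Mul(-1, 16)) = Add(-448, -16) = -464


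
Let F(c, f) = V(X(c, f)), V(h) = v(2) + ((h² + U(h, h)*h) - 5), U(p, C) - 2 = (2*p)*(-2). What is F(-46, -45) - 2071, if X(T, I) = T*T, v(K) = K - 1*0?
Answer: -13430210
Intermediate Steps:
v(K) = K (v(K) = K + 0 = K)
U(p, C) = 2 - 4*p (U(p, C) = 2 + (2*p)*(-2) = 2 - 4*p)
X(T, I) = T²
V(h) = -3 + h² + h*(2 - 4*h) (V(h) = 2 + ((h² + (2 - 4*h)*h) - 5) = 2 + ((h² + h*(2 - 4*h)) - 5) = 2 + (-5 + h² + h*(2 - 4*h)) = -3 + h² + h*(2 - 4*h))
F(c, f) = -3 - 3*c⁴ + 2*c²
F(-46, -45) - 2071 = (-3 - 3*(-46)⁴ + 2*(-46)²) - 2071 = (-3 - 3*4477456 + 2*2116) - 2071 = (-3 - 13432368 + 4232) - 2071 = -13428139 - 2071 = -13430210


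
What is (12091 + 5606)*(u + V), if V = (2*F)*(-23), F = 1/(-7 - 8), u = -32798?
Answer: -2901859676/5 ≈ -5.8037e+8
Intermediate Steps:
F = -1/15 (F = 1/(-15) = -1/15 ≈ -0.066667)
V = 46/15 (V = (2*(-1/15))*(-23) = -2/15*(-23) = 46/15 ≈ 3.0667)
(12091 + 5606)*(u + V) = (12091 + 5606)*(-32798 + 46/15) = 17697*(-491924/15) = -2901859676/5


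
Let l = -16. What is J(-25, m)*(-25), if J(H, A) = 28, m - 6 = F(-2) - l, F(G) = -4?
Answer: -700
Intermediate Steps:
m = 18 (m = 6 + (-4 - 1*(-16)) = 6 + (-4 + 16) = 6 + 12 = 18)
J(-25, m)*(-25) = 28*(-25) = -700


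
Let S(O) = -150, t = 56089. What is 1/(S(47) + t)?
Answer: 1/55939 ≈ 1.7877e-5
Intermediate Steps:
1/(S(47) + t) = 1/(-150 + 56089) = 1/55939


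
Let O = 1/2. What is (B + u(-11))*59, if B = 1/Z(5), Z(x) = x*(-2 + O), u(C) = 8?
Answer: 6962/15 ≈ 464.13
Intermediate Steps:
O = ½ ≈ 0.50000
Z(x) = -3*x/2 (Z(x) = x*(-2 + ½) = x*(-3/2) = -3*x/2)
B = -2/15 (B = 1/(-3/2*5) = 1/(-15/2) = -2/15 ≈ -0.13333)
(B + u(-11))*59 = (-2/15 + 8)*59 = (118/15)*59 = 6962/15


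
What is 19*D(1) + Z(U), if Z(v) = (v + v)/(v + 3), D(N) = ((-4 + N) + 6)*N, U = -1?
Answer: 56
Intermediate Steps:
D(N) = N*(2 + N) (D(N) = (2 + N)*N = N*(2 + N))
Z(v) = 2*v/(3 + v) (Z(v) = (2*v)/(3 + v) = 2*v/(3 + v))
19*D(1) + Z(U) = 19*(1*(2 + 1)) + 2*(-1)/(3 - 1) = 19*(1*3) + 2*(-1)/2 = 19*3 + 2*(-1)*(½) = 57 - 1 = 56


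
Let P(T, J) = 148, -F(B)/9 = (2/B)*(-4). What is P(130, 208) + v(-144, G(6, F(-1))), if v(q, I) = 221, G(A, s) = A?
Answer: 369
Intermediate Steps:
F(B) = 72/B (F(B) = -9*2/B*(-4) = -(-72)/B = 72/B)
P(130, 208) + v(-144, G(6, F(-1))) = 148 + 221 = 369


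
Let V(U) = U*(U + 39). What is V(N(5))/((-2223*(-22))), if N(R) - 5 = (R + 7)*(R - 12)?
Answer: 1580/24453 ≈ 0.064614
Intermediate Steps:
N(R) = 5 + (-12 + R)*(7 + R) (N(R) = 5 + (R + 7)*(R - 12) = 5 + (7 + R)*(-12 + R) = 5 + (-12 + R)*(7 + R))
V(U) = U*(39 + U)
V(N(5))/((-2223*(-22))) = ((-79 + 5**2 - 5*5)*(39 + (-79 + 5**2 - 5*5)))/((-2223*(-22))) = ((-79 + 25 - 25)*(39 + (-79 + 25 - 25)))/48906 = -79*(39 - 79)*(1/48906) = -79*(-40)*(1/48906) = 3160*(1/48906) = 1580/24453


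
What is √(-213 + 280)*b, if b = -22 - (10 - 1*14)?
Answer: -18*√67 ≈ -147.34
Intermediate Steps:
b = -18 (b = -22 - (10 - 14) = -22 - 1*(-4) = -22 + 4 = -18)
√(-213 + 280)*b = √(-213 + 280)*(-18) = √67*(-18) = -18*√67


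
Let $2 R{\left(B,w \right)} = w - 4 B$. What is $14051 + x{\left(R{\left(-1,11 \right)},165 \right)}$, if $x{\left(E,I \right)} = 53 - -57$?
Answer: $14161$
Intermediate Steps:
$R{\left(B,w \right)} = \frac{w}{2} - 2 B$ ($R{\left(B,w \right)} = \frac{w - 4 B}{2} = \frac{w}{2} - 2 B$)
$x{\left(E,I \right)} = 110$ ($x{\left(E,I \right)} = 53 + 57 = 110$)
$14051 + x{\left(R{\left(-1,11 \right)},165 \right)} = 14051 + 110 = 14161$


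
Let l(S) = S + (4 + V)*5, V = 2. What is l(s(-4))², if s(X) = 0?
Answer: 900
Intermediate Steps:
l(S) = 30 + S (l(S) = S + (4 + 2)*5 = S + 6*5 = S + 30 = 30 + S)
l(s(-4))² = (30 + 0)² = 30² = 900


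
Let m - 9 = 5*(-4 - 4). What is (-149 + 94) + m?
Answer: -86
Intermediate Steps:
m = -31 (m = 9 + 5*(-4 - 4) = 9 + 5*(-8) = 9 - 40 = -31)
(-149 + 94) + m = (-149 + 94) - 31 = -55 - 31 = -86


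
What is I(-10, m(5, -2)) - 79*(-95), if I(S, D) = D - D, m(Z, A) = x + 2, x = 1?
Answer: 7505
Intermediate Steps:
m(Z, A) = 3 (m(Z, A) = 1 + 2 = 3)
I(S, D) = 0
I(-10, m(5, -2)) - 79*(-95) = 0 - 79*(-95) = 0 + 7505 = 7505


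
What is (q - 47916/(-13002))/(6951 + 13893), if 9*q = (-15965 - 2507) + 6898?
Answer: -63154/1026567 ≈ -0.061520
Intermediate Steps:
q = -1286 (q = ((-15965 - 2507) + 6898)/9 = (-18472 + 6898)/9 = (1/9)*(-11574) = -1286)
(q - 47916/(-13002))/(6951 + 13893) = (-1286 - 47916/(-13002))/(6951 + 13893) = (-1286 - 47916*(-1/13002))/20844 = (-1286 + 726/197)*(1/20844) = -252616/197*1/20844 = -63154/1026567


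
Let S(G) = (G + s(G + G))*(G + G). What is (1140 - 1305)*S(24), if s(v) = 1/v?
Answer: -190245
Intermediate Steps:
S(G) = 2*G*(G + 1/(2*G)) (S(G) = (G + 1/(G + G))*(G + G) = (G + 1/(2*G))*(2*G) = 2*G*(G + 1/(2*G)))
(1140 - 1305)*S(24) = (1140 - 1305)*(1 + 2*24²) = -165*(1 + 2*576) = -165*(1 + 1152) = -165*1153 = -190245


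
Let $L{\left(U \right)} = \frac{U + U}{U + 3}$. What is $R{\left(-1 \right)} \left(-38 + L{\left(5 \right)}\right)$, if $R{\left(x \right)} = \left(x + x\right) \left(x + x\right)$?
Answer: $-147$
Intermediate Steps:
$L{\left(U \right)} = \frac{2 U}{3 + U}$
$R{\left(x \right)} = 4 x^{2}$ ($R{\left(x \right)} = 2 x 2 x = 4 x^{2}$)
$R{\left(-1 \right)} \left(-38 + L{\left(5 \right)}\right) = 4 \left(-1\right)^{2} \left(-38 + 2 \cdot 5 \frac{1}{3 + 5}\right) = 4 \cdot 1 \left(-38 + 2 \cdot 5 \cdot \frac{1}{8}\right) = 4 \left(-38 + 2 \cdot 5 \cdot \frac{1}{8}\right) = 4 \left(-38 + \frac{5}{4}\right) = 4 \left(- \frac{147}{4}\right) = -147$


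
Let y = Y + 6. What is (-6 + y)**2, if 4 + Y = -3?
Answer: 49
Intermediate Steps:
Y = -7 (Y = -4 - 3 = -7)
y = -1 (y = -7 + 6 = -1)
(-6 + y)**2 = (-6 - 1)**2 = (-7)**2 = 49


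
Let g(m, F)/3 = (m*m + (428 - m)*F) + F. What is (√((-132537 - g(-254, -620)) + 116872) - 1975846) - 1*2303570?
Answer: -4279416 + √1061167 ≈ -4.2784e+6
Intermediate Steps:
g(m, F) = 3*F + 3*m² + 3*F*(428 - m) (g(m, F) = 3*((m*m + (428 - m)*F) + F) = 3*((m² + F*(428 - m)) + F) = 3*(F + m² + F*(428 - m)) = 3*F + 3*m² + 3*F*(428 - m))
(√((-132537 - g(-254, -620)) + 116872) - 1975846) - 1*2303570 = (√((-132537 - (3*(-254)² + 1287*(-620) - 3*(-620)*(-254))) + 116872) - 1975846) - 1*2303570 = (√((-132537 - (3*64516 - 797940 - 472440)) + 116872) - 1975846) - 2303570 = (√((-132537 - (193548 - 797940 - 472440)) + 116872) - 1975846) - 2303570 = (√((-132537 - 1*(-1076832)) + 116872) - 1975846) - 2303570 = (√((-132537 + 1076832) + 116872) - 1975846) - 2303570 = (√(944295 + 116872) - 1975846) - 2303570 = (√1061167 - 1975846) - 2303570 = (-1975846 + √1061167) - 2303570 = -4279416 + √1061167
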